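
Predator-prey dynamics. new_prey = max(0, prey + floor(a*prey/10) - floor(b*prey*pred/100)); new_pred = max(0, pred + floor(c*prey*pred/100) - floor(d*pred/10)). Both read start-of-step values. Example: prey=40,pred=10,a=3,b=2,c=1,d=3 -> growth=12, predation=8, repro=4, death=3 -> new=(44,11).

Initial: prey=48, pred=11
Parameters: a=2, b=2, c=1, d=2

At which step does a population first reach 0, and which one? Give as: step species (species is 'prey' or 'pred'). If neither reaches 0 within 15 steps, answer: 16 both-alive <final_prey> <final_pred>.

Step 1: prey: 48+9-10=47; pred: 11+5-2=14
Step 2: prey: 47+9-13=43; pred: 14+6-2=18
Step 3: prey: 43+8-15=36; pred: 18+7-3=22
Step 4: prey: 36+7-15=28; pred: 22+7-4=25
Step 5: prey: 28+5-14=19; pred: 25+7-5=27
Step 6: prey: 19+3-10=12; pred: 27+5-5=27
Step 7: prey: 12+2-6=8; pred: 27+3-5=25
Step 8: prey: 8+1-4=5; pred: 25+2-5=22
Step 9: prey: 5+1-2=4; pred: 22+1-4=19
Step 10: prey: 4+0-1=3; pred: 19+0-3=16
Step 11: prey: 3+0-0=3; pred: 16+0-3=13
Step 12: prey: 3+0-0=3; pred: 13+0-2=11
Step 13: prey: 3+0-0=3; pred: 11+0-2=9
Step 14: prey: 3+0-0=3; pred: 9+0-1=8
Step 15: prey: 3+0-0=3; pred: 8+0-1=7
No extinction within 15 steps

Answer: 16 both-alive 3 7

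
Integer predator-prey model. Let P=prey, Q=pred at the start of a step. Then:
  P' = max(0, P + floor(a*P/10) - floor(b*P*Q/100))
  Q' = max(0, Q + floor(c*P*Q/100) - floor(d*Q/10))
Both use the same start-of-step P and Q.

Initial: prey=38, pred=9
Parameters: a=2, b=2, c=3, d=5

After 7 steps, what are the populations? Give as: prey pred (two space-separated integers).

Answer: 1 12

Derivation:
Step 1: prey: 38+7-6=39; pred: 9+10-4=15
Step 2: prey: 39+7-11=35; pred: 15+17-7=25
Step 3: prey: 35+7-17=25; pred: 25+26-12=39
Step 4: prey: 25+5-19=11; pred: 39+29-19=49
Step 5: prey: 11+2-10=3; pred: 49+16-24=41
Step 6: prey: 3+0-2=1; pred: 41+3-20=24
Step 7: prey: 1+0-0=1; pred: 24+0-12=12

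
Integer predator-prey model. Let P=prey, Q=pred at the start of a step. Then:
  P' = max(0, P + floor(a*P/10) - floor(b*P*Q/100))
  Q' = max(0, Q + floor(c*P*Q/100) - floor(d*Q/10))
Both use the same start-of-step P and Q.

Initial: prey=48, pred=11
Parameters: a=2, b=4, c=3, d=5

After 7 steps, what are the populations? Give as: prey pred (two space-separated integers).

Step 1: prey: 48+9-21=36; pred: 11+15-5=21
Step 2: prey: 36+7-30=13; pred: 21+22-10=33
Step 3: prey: 13+2-17=0; pred: 33+12-16=29
Step 4: prey: 0+0-0=0; pred: 29+0-14=15
Step 5: prey: 0+0-0=0; pred: 15+0-7=8
Step 6: prey: 0+0-0=0; pred: 8+0-4=4
Step 7: prey: 0+0-0=0; pred: 4+0-2=2

Answer: 0 2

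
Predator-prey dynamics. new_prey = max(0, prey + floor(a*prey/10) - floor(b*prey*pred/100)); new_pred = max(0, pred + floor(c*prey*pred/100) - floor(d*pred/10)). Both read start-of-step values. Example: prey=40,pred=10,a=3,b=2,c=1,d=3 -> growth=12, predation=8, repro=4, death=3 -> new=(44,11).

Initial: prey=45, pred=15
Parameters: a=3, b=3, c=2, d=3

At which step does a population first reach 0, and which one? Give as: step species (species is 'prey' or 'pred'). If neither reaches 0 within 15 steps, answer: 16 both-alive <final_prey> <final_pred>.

Step 1: prey: 45+13-20=38; pred: 15+13-4=24
Step 2: prey: 38+11-27=22; pred: 24+18-7=35
Step 3: prey: 22+6-23=5; pred: 35+15-10=40
Step 4: prey: 5+1-6=0; pred: 40+4-12=32
First extinction: prey at step 4

Answer: 4 prey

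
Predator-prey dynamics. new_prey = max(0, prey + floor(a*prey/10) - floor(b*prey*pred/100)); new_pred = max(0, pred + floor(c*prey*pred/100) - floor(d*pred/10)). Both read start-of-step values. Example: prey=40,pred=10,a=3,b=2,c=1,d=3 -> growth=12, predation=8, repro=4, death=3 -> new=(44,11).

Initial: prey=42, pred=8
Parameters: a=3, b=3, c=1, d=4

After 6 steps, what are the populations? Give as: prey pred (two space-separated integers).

Step 1: prey: 42+12-10=44; pred: 8+3-3=8
Step 2: prey: 44+13-10=47; pred: 8+3-3=8
Step 3: prey: 47+14-11=50; pred: 8+3-3=8
Step 4: prey: 50+15-12=53; pred: 8+4-3=9
Step 5: prey: 53+15-14=54; pred: 9+4-3=10
Step 6: prey: 54+16-16=54; pred: 10+5-4=11

Answer: 54 11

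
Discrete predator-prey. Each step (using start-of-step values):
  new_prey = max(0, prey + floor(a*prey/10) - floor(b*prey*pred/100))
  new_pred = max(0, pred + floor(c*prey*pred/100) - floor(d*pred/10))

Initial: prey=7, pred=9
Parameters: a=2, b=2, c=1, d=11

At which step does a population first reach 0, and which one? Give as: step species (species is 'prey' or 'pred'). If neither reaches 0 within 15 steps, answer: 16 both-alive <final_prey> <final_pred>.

Step 1: prey: 7+1-1=7; pred: 9+0-9=0
First extinction: pred at step 1

Answer: 1 pred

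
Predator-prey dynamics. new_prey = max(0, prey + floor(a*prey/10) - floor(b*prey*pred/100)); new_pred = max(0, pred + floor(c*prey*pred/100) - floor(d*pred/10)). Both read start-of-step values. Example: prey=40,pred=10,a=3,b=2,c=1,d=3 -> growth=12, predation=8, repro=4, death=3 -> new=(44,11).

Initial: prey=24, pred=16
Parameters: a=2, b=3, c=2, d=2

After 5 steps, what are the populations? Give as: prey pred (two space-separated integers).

Step 1: prey: 24+4-11=17; pred: 16+7-3=20
Step 2: prey: 17+3-10=10; pred: 20+6-4=22
Step 3: prey: 10+2-6=6; pred: 22+4-4=22
Step 4: prey: 6+1-3=4; pred: 22+2-4=20
Step 5: prey: 4+0-2=2; pred: 20+1-4=17

Answer: 2 17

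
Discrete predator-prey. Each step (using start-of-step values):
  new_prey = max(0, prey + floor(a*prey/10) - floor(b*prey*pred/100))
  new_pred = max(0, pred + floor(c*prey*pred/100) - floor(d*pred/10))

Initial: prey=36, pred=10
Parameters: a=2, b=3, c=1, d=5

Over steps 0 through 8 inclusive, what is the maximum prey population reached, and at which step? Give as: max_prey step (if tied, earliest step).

Step 1: prey: 36+7-10=33; pred: 10+3-5=8
Step 2: prey: 33+6-7=32; pred: 8+2-4=6
Step 3: prey: 32+6-5=33; pred: 6+1-3=4
Step 4: prey: 33+6-3=36; pred: 4+1-2=3
Step 5: prey: 36+7-3=40; pred: 3+1-1=3
Step 6: prey: 40+8-3=45; pred: 3+1-1=3
Step 7: prey: 45+9-4=50; pred: 3+1-1=3
Step 8: prey: 50+10-4=56; pred: 3+1-1=3
Max prey = 56 at step 8

Answer: 56 8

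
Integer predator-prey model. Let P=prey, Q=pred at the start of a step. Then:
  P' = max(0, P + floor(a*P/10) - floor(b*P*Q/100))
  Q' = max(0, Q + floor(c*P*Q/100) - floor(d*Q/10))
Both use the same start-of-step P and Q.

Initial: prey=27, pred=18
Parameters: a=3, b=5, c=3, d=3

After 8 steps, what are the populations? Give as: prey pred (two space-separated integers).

Answer: 0 4

Derivation:
Step 1: prey: 27+8-24=11; pred: 18+14-5=27
Step 2: prey: 11+3-14=0; pred: 27+8-8=27
Step 3: prey: 0+0-0=0; pred: 27+0-8=19
Step 4: prey: 0+0-0=0; pred: 19+0-5=14
Step 5: prey: 0+0-0=0; pred: 14+0-4=10
Step 6: prey: 0+0-0=0; pred: 10+0-3=7
Step 7: prey: 0+0-0=0; pred: 7+0-2=5
Step 8: prey: 0+0-0=0; pred: 5+0-1=4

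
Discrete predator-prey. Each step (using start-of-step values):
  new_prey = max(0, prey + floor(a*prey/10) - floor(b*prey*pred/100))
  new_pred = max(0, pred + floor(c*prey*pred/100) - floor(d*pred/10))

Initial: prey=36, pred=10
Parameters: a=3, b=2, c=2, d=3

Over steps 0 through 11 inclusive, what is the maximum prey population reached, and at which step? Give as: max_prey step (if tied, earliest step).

Step 1: prey: 36+10-7=39; pred: 10+7-3=14
Step 2: prey: 39+11-10=40; pred: 14+10-4=20
Step 3: prey: 40+12-16=36; pred: 20+16-6=30
Step 4: prey: 36+10-21=25; pred: 30+21-9=42
Step 5: prey: 25+7-21=11; pred: 42+21-12=51
Step 6: prey: 11+3-11=3; pred: 51+11-15=47
Step 7: prey: 3+0-2=1; pred: 47+2-14=35
Step 8: prey: 1+0-0=1; pred: 35+0-10=25
Step 9: prey: 1+0-0=1; pred: 25+0-7=18
Step 10: prey: 1+0-0=1; pred: 18+0-5=13
Step 11: prey: 1+0-0=1; pred: 13+0-3=10
Max prey = 40 at step 2

Answer: 40 2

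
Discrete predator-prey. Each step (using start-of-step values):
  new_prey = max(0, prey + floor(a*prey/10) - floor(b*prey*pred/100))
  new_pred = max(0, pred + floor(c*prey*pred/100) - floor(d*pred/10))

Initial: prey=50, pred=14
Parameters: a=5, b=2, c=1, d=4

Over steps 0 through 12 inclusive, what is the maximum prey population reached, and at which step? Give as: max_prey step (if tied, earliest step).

Answer: 81 3

Derivation:
Step 1: prey: 50+25-14=61; pred: 14+7-5=16
Step 2: prey: 61+30-19=72; pred: 16+9-6=19
Step 3: prey: 72+36-27=81; pred: 19+13-7=25
Step 4: prey: 81+40-40=81; pred: 25+20-10=35
Step 5: prey: 81+40-56=65; pred: 35+28-14=49
Step 6: prey: 65+32-63=34; pred: 49+31-19=61
Step 7: prey: 34+17-41=10; pred: 61+20-24=57
Step 8: prey: 10+5-11=4; pred: 57+5-22=40
Step 9: prey: 4+2-3=3; pred: 40+1-16=25
Step 10: prey: 3+1-1=3; pred: 25+0-10=15
Step 11: prey: 3+1-0=4; pred: 15+0-6=9
Step 12: prey: 4+2-0=6; pred: 9+0-3=6
Max prey = 81 at step 3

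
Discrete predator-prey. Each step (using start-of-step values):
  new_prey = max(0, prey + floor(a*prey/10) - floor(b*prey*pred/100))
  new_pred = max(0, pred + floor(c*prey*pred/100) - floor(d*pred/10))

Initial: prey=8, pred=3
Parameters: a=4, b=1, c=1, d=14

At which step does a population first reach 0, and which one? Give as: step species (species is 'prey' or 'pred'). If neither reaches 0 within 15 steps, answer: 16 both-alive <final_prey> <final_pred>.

Step 1: prey: 8+3-0=11; pred: 3+0-4=0
First extinction: pred at step 1

Answer: 1 pred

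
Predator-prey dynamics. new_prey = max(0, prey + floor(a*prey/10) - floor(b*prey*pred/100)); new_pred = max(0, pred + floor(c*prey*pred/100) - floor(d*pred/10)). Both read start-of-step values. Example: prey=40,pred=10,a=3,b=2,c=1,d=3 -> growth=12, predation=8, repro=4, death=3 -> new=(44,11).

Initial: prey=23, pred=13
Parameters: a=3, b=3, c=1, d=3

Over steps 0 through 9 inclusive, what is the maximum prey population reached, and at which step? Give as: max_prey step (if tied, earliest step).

Step 1: prey: 23+6-8=21; pred: 13+2-3=12
Step 2: prey: 21+6-7=20; pred: 12+2-3=11
Step 3: prey: 20+6-6=20; pred: 11+2-3=10
Step 4: prey: 20+6-6=20; pred: 10+2-3=9
Step 5: prey: 20+6-5=21; pred: 9+1-2=8
Step 6: prey: 21+6-5=22; pred: 8+1-2=7
Step 7: prey: 22+6-4=24; pred: 7+1-2=6
Step 8: prey: 24+7-4=27; pred: 6+1-1=6
Step 9: prey: 27+8-4=31; pred: 6+1-1=6
Max prey = 31 at step 9

Answer: 31 9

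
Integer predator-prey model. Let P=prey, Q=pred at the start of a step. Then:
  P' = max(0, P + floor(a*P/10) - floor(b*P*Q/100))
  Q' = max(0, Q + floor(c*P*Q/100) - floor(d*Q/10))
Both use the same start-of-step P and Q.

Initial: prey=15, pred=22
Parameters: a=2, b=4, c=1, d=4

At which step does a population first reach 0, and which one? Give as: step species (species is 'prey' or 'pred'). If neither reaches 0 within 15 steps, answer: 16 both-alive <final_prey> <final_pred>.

Answer: 16 both-alive 2 2

Derivation:
Step 1: prey: 15+3-13=5; pred: 22+3-8=17
Step 2: prey: 5+1-3=3; pred: 17+0-6=11
Step 3: prey: 3+0-1=2; pred: 11+0-4=7
Step 4: prey: 2+0-0=2; pred: 7+0-2=5
Step 5: prey: 2+0-0=2; pred: 5+0-2=3
Step 6: prey: 2+0-0=2; pred: 3+0-1=2
Step 7: prey: 2+0-0=2; pred: 2+0-0=2
Steps 8-15: state stable at prey=2, pred=2 (no change)
No extinction within 15 steps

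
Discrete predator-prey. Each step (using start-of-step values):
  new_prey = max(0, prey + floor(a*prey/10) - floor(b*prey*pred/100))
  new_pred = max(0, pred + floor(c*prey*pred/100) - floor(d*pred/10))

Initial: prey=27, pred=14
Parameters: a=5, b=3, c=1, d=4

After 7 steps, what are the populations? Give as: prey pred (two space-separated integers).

Answer: 82 14

Derivation:
Step 1: prey: 27+13-11=29; pred: 14+3-5=12
Step 2: prey: 29+14-10=33; pred: 12+3-4=11
Step 3: prey: 33+16-10=39; pred: 11+3-4=10
Step 4: prey: 39+19-11=47; pred: 10+3-4=9
Step 5: prey: 47+23-12=58; pred: 9+4-3=10
Step 6: prey: 58+29-17=70; pred: 10+5-4=11
Step 7: prey: 70+35-23=82; pred: 11+7-4=14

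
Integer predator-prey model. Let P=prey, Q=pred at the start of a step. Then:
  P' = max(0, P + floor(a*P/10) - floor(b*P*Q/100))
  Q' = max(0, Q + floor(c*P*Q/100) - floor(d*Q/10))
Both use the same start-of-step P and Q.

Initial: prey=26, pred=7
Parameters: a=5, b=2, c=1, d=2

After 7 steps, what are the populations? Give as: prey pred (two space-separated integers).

Step 1: prey: 26+13-3=36; pred: 7+1-1=7
Step 2: prey: 36+18-5=49; pred: 7+2-1=8
Step 3: prey: 49+24-7=66; pred: 8+3-1=10
Step 4: prey: 66+33-13=86; pred: 10+6-2=14
Step 5: prey: 86+43-24=105; pred: 14+12-2=24
Step 6: prey: 105+52-50=107; pred: 24+25-4=45
Step 7: prey: 107+53-96=64; pred: 45+48-9=84

Answer: 64 84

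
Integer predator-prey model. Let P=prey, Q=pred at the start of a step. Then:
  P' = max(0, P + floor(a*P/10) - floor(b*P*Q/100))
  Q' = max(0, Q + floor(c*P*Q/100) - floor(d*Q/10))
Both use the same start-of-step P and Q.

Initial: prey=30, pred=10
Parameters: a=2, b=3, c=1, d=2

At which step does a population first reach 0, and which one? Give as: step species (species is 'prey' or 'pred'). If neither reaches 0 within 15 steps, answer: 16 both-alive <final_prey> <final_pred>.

Step 1: prey: 30+6-9=27; pred: 10+3-2=11
Step 2: prey: 27+5-8=24; pred: 11+2-2=11
Step 3: prey: 24+4-7=21; pred: 11+2-2=11
Step 4: prey: 21+4-6=19; pred: 11+2-2=11
Step 5: prey: 19+3-6=16; pred: 11+2-2=11
Step 6: prey: 16+3-5=14; pred: 11+1-2=10
Step 7: prey: 14+2-4=12; pred: 10+1-2=9
Step 8: prey: 12+2-3=11; pred: 9+1-1=9
Step 9: prey: 11+2-2=11; pred: 9+0-1=8
Step 10: prey: 11+2-2=11; pred: 8+0-1=7
Step 11: prey: 11+2-2=11; pred: 7+0-1=6
Step 12: prey: 11+2-1=12; pred: 6+0-1=5
Step 13: prey: 12+2-1=13; pred: 5+0-1=4
Step 14: prey: 13+2-1=14; pred: 4+0-0=4
Step 15: prey: 14+2-1=15; pred: 4+0-0=4
No extinction within 15 steps

Answer: 16 both-alive 15 4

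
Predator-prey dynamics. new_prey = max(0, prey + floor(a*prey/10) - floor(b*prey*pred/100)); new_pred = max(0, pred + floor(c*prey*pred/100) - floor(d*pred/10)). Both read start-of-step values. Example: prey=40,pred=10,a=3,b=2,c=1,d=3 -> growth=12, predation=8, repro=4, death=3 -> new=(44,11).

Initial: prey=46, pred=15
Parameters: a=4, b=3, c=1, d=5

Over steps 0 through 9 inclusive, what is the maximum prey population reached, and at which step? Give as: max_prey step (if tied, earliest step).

Step 1: prey: 46+18-20=44; pred: 15+6-7=14
Step 2: prey: 44+17-18=43; pred: 14+6-7=13
Step 3: prey: 43+17-16=44; pred: 13+5-6=12
Step 4: prey: 44+17-15=46; pred: 12+5-6=11
Step 5: prey: 46+18-15=49; pred: 11+5-5=11
Step 6: prey: 49+19-16=52; pred: 11+5-5=11
Step 7: prey: 52+20-17=55; pred: 11+5-5=11
Step 8: prey: 55+22-18=59; pred: 11+6-5=12
Step 9: prey: 59+23-21=61; pred: 12+7-6=13
Max prey = 61 at step 9

Answer: 61 9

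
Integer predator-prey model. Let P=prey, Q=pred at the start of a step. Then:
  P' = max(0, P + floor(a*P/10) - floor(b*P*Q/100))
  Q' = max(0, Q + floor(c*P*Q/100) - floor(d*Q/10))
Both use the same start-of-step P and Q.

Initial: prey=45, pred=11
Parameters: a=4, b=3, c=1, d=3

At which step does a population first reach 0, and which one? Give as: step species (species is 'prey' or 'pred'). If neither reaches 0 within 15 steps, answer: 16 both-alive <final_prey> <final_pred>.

Step 1: prey: 45+18-14=49; pred: 11+4-3=12
Step 2: prey: 49+19-17=51; pred: 12+5-3=14
Step 3: prey: 51+20-21=50; pred: 14+7-4=17
Step 4: prey: 50+20-25=45; pred: 17+8-5=20
Step 5: prey: 45+18-27=36; pred: 20+9-6=23
Step 6: prey: 36+14-24=26; pred: 23+8-6=25
Step 7: prey: 26+10-19=17; pred: 25+6-7=24
Step 8: prey: 17+6-12=11; pred: 24+4-7=21
Step 9: prey: 11+4-6=9; pred: 21+2-6=17
Step 10: prey: 9+3-4=8; pred: 17+1-5=13
Step 11: prey: 8+3-3=8; pred: 13+1-3=11
Step 12: prey: 8+3-2=9; pred: 11+0-3=8
Step 13: prey: 9+3-2=10; pred: 8+0-2=6
Step 14: prey: 10+4-1=13; pred: 6+0-1=5
Step 15: prey: 13+5-1=17; pred: 5+0-1=4
No extinction within 15 steps

Answer: 16 both-alive 17 4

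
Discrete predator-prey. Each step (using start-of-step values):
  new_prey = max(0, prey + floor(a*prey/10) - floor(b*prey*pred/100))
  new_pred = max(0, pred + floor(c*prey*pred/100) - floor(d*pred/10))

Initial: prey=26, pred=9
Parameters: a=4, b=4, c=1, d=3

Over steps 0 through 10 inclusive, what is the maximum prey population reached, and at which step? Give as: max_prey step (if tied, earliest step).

Step 1: prey: 26+10-9=27; pred: 9+2-2=9
Step 2: prey: 27+10-9=28; pred: 9+2-2=9
Step 3: prey: 28+11-10=29; pred: 9+2-2=9
Step 4: prey: 29+11-10=30; pred: 9+2-2=9
Step 5: prey: 30+12-10=32; pred: 9+2-2=9
Step 6: prey: 32+12-11=33; pred: 9+2-2=9
Step 7: prey: 33+13-11=35; pred: 9+2-2=9
Step 8: prey: 35+14-12=37; pred: 9+3-2=10
Step 9: prey: 37+14-14=37; pred: 10+3-3=10
Step 10: prey: 37+14-14=37; pred: 10+3-3=10
Max prey = 37 at step 8

Answer: 37 8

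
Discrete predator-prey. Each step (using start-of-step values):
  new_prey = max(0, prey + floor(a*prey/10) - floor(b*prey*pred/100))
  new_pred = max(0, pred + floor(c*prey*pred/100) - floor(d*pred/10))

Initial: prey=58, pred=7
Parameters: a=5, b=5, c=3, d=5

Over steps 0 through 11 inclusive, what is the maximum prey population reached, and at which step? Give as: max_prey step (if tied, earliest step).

Answer: 67 1

Derivation:
Step 1: prey: 58+29-20=67; pred: 7+12-3=16
Step 2: prey: 67+33-53=47; pred: 16+32-8=40
Step 3: prey: 47+23-94=0; pred: 40+56-20=76
Step 4: prey: 0+0-0=0; pred: 76+0-38=38
Step 5: prey: 0+0-0=0; pred: 38+0-19=19
Step 6: prey: 0+0-0=0; pred: 19+0-9=10
Step 7: prey: 0+0-0=0; pred: 10+0-5=5
Step 8: prey: 0+0-0=0; pred: 5+0-2=3
Step 9: prey: 0+0-0=0; pred: 3+0-1=2
Step 10: prey: 0+0-0=0; pred: 2+0-1=1
Step 11: prey: 0+0-0=0; pred: 1+0-0=1
Max prey = 67 at step 1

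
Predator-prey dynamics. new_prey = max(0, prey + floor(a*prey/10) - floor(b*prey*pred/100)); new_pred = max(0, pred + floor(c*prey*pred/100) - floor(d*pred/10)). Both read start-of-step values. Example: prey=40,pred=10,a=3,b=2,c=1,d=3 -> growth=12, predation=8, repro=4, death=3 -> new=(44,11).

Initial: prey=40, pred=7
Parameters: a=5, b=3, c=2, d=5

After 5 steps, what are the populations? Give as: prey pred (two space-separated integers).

Step 1: prey: 40+20-8=52; pred: 7+5-3=9
Step 2: prey: 52+26-14=64; pred: 9+9-4=14
Step 3: prey: 64+32-26=70; pred: 14+17-7=24
Step 4: prey: 70+35-50=55; pred: 24+33-12=45
Step 5: prey: 55+27-74=8; pred: 45+49-22=72

Answer: 8 72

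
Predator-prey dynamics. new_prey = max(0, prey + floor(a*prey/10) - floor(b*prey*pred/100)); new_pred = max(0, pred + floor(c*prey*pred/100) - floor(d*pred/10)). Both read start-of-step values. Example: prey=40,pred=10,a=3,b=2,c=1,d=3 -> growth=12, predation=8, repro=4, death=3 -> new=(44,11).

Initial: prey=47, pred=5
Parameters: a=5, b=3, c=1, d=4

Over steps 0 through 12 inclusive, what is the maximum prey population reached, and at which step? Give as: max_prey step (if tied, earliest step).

Answer: 141 5

Derivation:
Step 1: prey: 47+23-7=63; pred: 5+2-2=5
Step 2: prey: 63+31-9=85; pred: 5+3-2=6
Step 3: prey: 85+42-15=112; pred: 6+5-2=9
Step 4: prey: 112+56-30=138; pred: 9+10-3=16
Step 5: prey: 138+69-66=141; pred: 16+22-6=32
Step 6: prey: 141+70-135=76; pred: 32+45-12=65
Step 7: prey: 76+38-148=0; pred: 65+49-26=88
Step 8: prey: 0+0-0=0; pred: 88+0-35=53
Step 9: prey: 0+0-0=0; pred: 53+0-21=32
Step 10: prey: 0+0-0=0; pred: 32+0-12=20
Step 11: prey: 0+0-0=0; pred: 20+0-8=12
Step 12: prey: 0+0-0=0; pred: 12+0-4=8
Max prey = 141 at step 5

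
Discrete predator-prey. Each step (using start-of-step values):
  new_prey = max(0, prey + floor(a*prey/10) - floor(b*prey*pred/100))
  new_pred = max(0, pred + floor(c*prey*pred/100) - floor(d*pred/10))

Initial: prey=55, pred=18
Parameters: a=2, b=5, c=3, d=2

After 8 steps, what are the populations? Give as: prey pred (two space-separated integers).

Answer: 0 16

Derivation:
Step 1: prey: 55+11-49=17; pred: 18+29-3=44
Step 2: prey: 17+3-37=0; pred: 44+22-8=58
Step 3: prey: 0+0-0=0; pred: 58+0-11=47
Step 4: prey: 0+0-0=0; pred: 47+0-9=38
Step 5: prey: 0+0-0=0; pred: 38+0-7=31
Step 6: prey: 0+0-0=0; pred: 31+0-6=25
Step 7: prey: 0+0-0=0; pred: 25+0-5=20
Step 8: prey: 0+0-0=0; pred: 20+0-4=16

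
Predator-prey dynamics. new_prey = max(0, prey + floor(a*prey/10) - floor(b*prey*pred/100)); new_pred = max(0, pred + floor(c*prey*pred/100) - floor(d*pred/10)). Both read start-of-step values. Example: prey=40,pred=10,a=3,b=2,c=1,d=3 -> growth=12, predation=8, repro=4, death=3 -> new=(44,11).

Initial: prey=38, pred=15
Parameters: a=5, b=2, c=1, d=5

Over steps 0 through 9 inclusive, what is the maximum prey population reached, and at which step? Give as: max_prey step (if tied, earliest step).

Answer: 126 6

Derivation:
Step 1: prey: 38+19-11=46; pred: 15+5-7=13
Step 2: prey: 46+23-11=58; pred: 13+5-6=12
Step 3: prey: 58+29-13=74; pred: 12+6-6=12
Step 4: prey: 74+37-17=94; pred: 12+8-6=14
Step 5: prey: 94+47-26=115; pred: 14+13-7=20
Step 6: prey: 115+57-46=126; pred: 20+23-10=33
Step 7: prey: 126+63-83=106; pred: 33+41-16=58
Step 8: prey: 106+53-122=37; pred: 58+61-29=90
Step 9: prey: 37+18-66=0; pred: 90+33-45=78
Max prey = 126 at step 6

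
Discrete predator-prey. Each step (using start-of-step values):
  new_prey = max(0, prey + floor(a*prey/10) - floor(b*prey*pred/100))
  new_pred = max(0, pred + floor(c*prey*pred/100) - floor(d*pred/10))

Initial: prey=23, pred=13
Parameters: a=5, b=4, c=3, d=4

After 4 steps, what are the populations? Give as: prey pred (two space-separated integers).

Answer: 7 25

Derivation:
Step 1: prey: 23+11-11=23; pred: 13+8-5=16
Step 2: prey: 23+11-14=20; pred: 16+11-6=21
Step 3: prey: 20+10-16=14; pred: 21+12-8=25
Step 4: prey: 14+7-14=7; pred: 25+10-10=25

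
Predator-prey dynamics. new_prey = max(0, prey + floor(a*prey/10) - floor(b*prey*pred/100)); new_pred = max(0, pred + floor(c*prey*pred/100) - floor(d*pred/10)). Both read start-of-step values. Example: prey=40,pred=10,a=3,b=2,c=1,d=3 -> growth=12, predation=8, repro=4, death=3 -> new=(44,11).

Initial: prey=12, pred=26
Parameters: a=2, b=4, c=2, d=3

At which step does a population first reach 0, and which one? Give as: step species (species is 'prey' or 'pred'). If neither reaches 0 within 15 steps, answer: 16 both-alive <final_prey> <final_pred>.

Answer: 2 prey

Derivation:
Step 1: prey: 12+2-12=2; pred: 26+6-7=25
Step 2: prey: 2+0-2=0; pred: 25+1-7=19
First extinction: prey at step 2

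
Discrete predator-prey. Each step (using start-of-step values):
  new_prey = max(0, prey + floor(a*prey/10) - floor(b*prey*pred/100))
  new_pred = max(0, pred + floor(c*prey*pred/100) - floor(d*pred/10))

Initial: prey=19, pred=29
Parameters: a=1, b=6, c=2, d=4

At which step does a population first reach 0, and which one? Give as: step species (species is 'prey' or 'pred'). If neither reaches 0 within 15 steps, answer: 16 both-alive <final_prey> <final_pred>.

Step 1: prey: 19+1-33=0; pred: 29+11-11=29
First extinction: prey at step 1

Answer: 1 prey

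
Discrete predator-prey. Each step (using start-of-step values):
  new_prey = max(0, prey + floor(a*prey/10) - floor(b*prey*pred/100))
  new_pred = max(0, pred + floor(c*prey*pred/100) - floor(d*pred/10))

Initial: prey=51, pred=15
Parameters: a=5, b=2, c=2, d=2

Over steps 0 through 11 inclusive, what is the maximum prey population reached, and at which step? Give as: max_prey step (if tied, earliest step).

Answer: 61 1

Derivation:
Step 1: prey: 51+25-15=61; pred: 15+15-3=27
Step 2: prey: 61+30-32=59; pred: 27+32-5=54
Step 3: prey: 59+29-63=25; pred: 54+63-10=107
Step 4: prey: 25+12-53=0; pred: 107+53-21=139
Step 5: prey: 0+0-0=0; pred: 139+0-27=112
Step 6: prey: 0+0-0=0; pred: 112+0-22=90
Step 7: prey: 0+0-0=0; pred: 90+0-18=72
Step 8: prey: 0+0-0=0; pred: 72+0-14=58
Step 9: prey: 0+0-0=0; pred: 58+0-11=47
Step 10: prey: 0+0-0=0; pred: 47+0-9=38
Step 11: prey: 0+0-0=0; pred: 38+0-7=31
Max prey = 61 at step 1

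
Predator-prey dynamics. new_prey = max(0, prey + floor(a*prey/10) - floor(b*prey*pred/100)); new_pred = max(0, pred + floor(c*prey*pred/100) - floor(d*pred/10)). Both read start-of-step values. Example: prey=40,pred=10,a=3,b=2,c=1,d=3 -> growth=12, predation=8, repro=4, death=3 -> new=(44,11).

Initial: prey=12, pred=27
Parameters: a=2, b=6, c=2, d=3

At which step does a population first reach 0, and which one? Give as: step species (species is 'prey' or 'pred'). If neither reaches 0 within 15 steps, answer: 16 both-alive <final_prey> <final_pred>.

Answer: 1 prey

Derivation:
Step 1: prey: 12+2-19=0; pred: 27+6-8=25
First extinction: prey at step 1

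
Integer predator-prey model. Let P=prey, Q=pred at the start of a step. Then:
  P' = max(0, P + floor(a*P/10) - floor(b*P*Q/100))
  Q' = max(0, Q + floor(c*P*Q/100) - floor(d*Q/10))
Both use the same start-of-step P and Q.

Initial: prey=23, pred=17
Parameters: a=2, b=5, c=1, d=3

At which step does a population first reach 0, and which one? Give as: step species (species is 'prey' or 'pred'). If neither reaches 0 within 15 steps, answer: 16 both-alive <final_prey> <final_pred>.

Step 1: prey: 23+4-19=8; pred: 17+3-5=15
Step 2: prey: 8+1-6=3; pred: 15+1-4=12
Step 3: prey: 3+0-1=2; pred: 12+0-3=9
Step 4: prey: 2+0-0=2; pred: 9+0-2=7
Step 5: prey: 2+0-0=2; pred: 7+0-2=5
Step 6: prey: 2+0-0=2; pred: 5+0-1=4
Step 7: prey: 2+0-0=2; pred: 4+0-1=3
Step 8: prey: 2+0-0=2; pred: 3+0-0=3
Steps 9-15: state stable at prey=2, pred=3 (no change)
No extinction within 15 steps

Answer: 16 both-alive 2 3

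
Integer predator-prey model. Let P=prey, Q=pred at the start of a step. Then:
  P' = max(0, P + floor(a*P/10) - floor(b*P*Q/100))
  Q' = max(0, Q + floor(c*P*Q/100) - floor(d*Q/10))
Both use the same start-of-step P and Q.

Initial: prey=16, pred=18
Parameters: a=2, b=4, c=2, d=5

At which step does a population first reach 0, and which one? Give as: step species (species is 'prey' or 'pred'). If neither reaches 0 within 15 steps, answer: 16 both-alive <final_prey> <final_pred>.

Answer: 16 both-alive 26 1

Derivation:
Step 1: prey: 16+3-11=8; pred: 18+5-9=14
Step 2: prey: 8+1-4=5; pred: 14+2-7=9
Step 3: prey: 5+1-1=5; pred: 9+0-4=5
Step 4: prey: 5+1-1=5; pred: 5+0-2=3
Step 5: prey: 5+1-0=6; pred: 3+0-1=2
Step 6: prey: 6+1-0=7; pred: 2+0-1=1
Step 7: prey: 7+1-0=8; pred: 1+0-0=1
Step 8: prey: 8+1-0=9; pred: 1+0-0=1
Step 9: prey: 9+1-0=10; pred: 1+0-0=1
Step 10: prey: 10+2-0=12; pred: 1+0-0=1
Step 11: prey: 12+2-0=14; pred: 1+0-0=1
Step 12: prey: 14+2-0=16; pred: 1+0-0=1
Step 13: prey: 16+3-0=19; pred: 1+0-0=1
Step 14: prey: 19+3-0=22; pred: 1+0-0=1
Step 15: prey: 22+4-0=26; pred: 1+0-0=1
No extinction within 15 steps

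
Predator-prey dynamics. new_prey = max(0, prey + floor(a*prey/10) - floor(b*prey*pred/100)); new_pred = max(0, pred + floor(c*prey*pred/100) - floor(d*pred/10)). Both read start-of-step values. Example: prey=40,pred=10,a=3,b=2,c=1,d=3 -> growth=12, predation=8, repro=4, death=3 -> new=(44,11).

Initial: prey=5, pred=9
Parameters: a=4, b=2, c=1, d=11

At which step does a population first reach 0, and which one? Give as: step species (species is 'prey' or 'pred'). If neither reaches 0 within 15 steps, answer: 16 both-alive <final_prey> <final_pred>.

Step 1: prey: 5+2-0=7; pred: 9+0-9=0
First extinction: pred at step 1

Answer: 1 pred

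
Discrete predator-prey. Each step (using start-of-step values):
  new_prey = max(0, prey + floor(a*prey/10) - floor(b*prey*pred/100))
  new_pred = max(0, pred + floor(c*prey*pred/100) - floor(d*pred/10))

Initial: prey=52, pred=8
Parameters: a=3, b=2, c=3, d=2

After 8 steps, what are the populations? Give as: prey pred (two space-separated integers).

Answer: 0 67

Derivation:
Step 1: prey: 52+15-8=59; pred: 8+12-1=19
Step 2: prey: 59+17-22=54; pred: 19+33-3=49
Step 3: prey: 54+16-52=18; pred: 49+79-9=119
Step 4: prey: 18+5-42=0; pred: 119+64-23=160
Step 5: prey: 0+0-0=0; pred: 160+0-32=128
Step 6: prey: 0+0-0=0; pred: 128+0-25=103
Step 7: prey: 0+0-0=0; pred: 103+0-20=83
Step 8: prey: 0+0-0=0; pred: 83+0-16=67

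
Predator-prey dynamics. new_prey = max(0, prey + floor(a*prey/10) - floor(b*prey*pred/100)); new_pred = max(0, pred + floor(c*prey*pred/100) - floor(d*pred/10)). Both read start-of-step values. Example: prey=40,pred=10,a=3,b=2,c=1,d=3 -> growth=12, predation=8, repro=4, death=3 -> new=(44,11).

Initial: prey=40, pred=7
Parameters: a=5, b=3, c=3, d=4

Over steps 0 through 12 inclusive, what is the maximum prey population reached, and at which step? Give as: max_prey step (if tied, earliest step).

Answer: 58 2

Derivation:
Step 1: prey: 40+20-8=52; pred: 7+8-2=13
Step 2: prey: 52+26-20=58; pred: 13+20-5=28
Step 3: prey: 58+29-48=39; pred: 28+48-11=65
Step 4: prey: 39+19-76=0; pred: 65+76-26=115
Step 5: prey: 0+0-0=0; pred: 115+0-46=69
Step 6: prey: 0+0-0=0; pred: 69+0-27=42
Step 7: prey: 0+0-0=0; pred: 42+0-16=26
Step 8: prey: 0+0-0=0; pred: 26+0-10=16
Step 9: prey: 0+0-0=0; pred: 16+0-6=10
Step 10: prey: 0+0-0=0; pred: 10+0-4=6
Step 11: prey: 0+0-0=0; pred: 6+0-2=4
Step 12: prey: 0+0-0=0; pred: 4+0-1=3
Max prey = 58 at step 2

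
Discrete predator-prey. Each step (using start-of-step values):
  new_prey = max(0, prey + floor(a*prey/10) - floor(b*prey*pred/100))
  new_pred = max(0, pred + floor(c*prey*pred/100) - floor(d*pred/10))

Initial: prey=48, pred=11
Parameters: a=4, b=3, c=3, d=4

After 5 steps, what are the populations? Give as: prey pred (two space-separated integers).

Step 1: prey: 48+19-15=52; pred: 11+15-4=22
Step 2: prey: 52+20-34=38; pred: 22+34-8=48
Step 3: prey: 38+15-54=0; pred: 48+54-19=83
Step 4: prey: 0+0-0=0; pred: 83+0-33=50
Step 5: prey: 0+0-0=0; pred: 50+0-20=30

Answer: 0 30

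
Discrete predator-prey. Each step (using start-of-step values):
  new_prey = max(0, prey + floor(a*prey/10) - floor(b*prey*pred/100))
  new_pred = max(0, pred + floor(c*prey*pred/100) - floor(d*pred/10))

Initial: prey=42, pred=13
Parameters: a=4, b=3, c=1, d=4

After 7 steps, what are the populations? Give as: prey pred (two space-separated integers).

Step 1: prey: 42+16-16=42; pred: 13+5-5=13
Step 2: prey: 42+16-16=42; pred: 13+5-5=13
Step 3: prey: 42+16-16=42; pred: 13+5-5=13
Step 4: prey: 42+16-16=42; pred: 13+5-5=13
Step 5: prey: 42+16-16=42; pred: 13+5-5=13
Step 6: prey: 42+16-16=42; pred: 13+5-5=13
Step 7: prey: 42+16-16=42; pred: 13+5-5=13

Answer: 42 13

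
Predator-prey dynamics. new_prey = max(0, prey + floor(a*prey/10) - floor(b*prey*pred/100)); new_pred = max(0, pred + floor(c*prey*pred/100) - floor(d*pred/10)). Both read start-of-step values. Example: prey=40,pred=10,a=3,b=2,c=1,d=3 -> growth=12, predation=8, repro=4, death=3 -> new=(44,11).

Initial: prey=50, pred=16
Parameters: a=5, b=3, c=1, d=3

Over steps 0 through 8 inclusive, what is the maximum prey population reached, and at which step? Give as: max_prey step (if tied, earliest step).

Step 1: prey: 50+25-24=51; pred: 16+8-4=20
Step 2: prey: 51+25-30=46; pred: 20+10-6=24
Step 3: prey: 46+23-33=36; pred: 24+11-7=28
Step 4: prey: 36+18-30=24; pred: 28+10-8=30
Step 5: prey: 24+12-21=15; pred: 30+7-9=28
Step 6: prey: 15+7-12=10; pred: 28+4-8=24
Step 7: prey: 10+5-7=8; pred: 24+2-7=19
Step 8: prey: 8+4-4=8; pred: 19+1-5=15
Max prey = 51 at step 1

Answer: 51 1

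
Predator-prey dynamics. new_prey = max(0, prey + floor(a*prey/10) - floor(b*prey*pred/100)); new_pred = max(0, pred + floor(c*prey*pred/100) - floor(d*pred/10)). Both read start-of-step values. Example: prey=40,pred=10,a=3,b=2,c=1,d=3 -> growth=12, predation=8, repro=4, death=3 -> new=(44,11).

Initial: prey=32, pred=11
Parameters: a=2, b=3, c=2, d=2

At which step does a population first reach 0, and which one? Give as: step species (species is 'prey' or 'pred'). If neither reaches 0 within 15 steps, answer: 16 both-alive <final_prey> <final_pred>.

Step 1: prey: 32+6-10=28; pred: 11+7-2=16
Step 2: prey: 28+5-13=20; pred: 16+8-3=21
Step 3: prey: 20+4-12=12; pred: 21+8-4=25
Step 4: prey: 12+2-9=5; pred: 25+6-5=26
Step 5: prey: 5+1-3=3; pred: 26+2-5=23
Step 6: prey: 3+0-2=1; pred: 23+1-4=20
Step 7: prey: 1+0-0=1; pred: 20+0-4=16
Step 8: prey: 1+0-0=1; pred: 16+0-3=13
Step 9: prey: 1+0-0=1; pred: 13+0-2=11
Step 10: prey: 1+0-0=1; pred: 11+0-2=9
Step 11: prey: 1+0-0=1; pred: 9+0-1=8
Step 12: prey: 1+0-0=1; pred: 8+0-1=7
Step 13: prey: 1+0-0=1; pred: 7+0-1=6
Step 14: prey: 1+0-0=1; pred: 6+0-1=5
Step 15: prey: 1+0-0=1; pred: 5+0-1=4
No extinction within 15 steps

Answer: 16 both-alive 1 4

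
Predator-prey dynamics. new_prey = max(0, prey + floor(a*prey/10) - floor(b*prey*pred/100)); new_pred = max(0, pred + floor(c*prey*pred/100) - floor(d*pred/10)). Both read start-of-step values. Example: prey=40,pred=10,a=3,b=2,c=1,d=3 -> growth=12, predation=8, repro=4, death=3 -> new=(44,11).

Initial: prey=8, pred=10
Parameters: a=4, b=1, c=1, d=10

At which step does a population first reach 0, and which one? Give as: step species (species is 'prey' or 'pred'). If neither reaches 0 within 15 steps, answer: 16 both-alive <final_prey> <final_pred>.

Step 1: prey: 8+3-0=11; pred: 10+0-10=0
First extinction: pred at step 1

Answer: 1 pred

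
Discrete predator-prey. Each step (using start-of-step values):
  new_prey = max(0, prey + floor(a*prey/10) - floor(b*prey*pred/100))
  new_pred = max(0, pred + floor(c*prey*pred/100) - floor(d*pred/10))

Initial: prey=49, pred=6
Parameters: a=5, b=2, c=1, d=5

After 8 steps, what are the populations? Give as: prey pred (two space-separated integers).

Step 1: prey: 49+24-5=68; pred: 6+2-3=5
Step 2: prey: 68+34-6=96; pred: 5+3-2=6
Step 3: prey: 96+48-11=133; pred: 6+5-3=8
Step 4: prey: 133+66-21=178; pred: 8+10-4=14
Step 5: prey: 178+89-49=218; pred: 14+24-7=31
Step 6: prey: 218+109-135=192; pred: 31+67-15=83
Step 7: prey: 192+96-318=0; pred: 83+159-41=201
Step 8: prey: 0+0-0=0; pred: 201+0-100=101

Answer: 0 101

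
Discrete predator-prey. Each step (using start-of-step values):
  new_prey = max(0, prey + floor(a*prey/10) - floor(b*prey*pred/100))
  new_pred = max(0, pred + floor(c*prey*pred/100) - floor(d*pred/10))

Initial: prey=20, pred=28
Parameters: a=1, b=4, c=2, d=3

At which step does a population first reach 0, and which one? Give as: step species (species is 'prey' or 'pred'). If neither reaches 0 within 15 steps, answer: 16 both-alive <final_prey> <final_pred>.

Answer: 1 prey

Derivation:
Step 1: prey: 20+2-22=0; pred: 28+11-8=31
First extinction: prey at step 1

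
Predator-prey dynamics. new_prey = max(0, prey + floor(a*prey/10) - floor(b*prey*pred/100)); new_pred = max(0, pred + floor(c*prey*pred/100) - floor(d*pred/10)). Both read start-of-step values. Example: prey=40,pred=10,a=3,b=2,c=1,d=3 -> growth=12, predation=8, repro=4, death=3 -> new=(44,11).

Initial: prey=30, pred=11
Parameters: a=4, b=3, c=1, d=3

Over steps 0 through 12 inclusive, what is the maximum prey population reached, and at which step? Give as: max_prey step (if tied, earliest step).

Answer: 43 5

Derivation:
Step 1: prey: 30+12-9=33; pred: 11+3-3=11
Step 2: prey: 33+13-10=36; pred: 11+3-3=11
Step 3: prey: 36+14-11=39; pred: 11+3-3=11
Step 4: prey: 39+15-12=42; pred: 11+4-3=12
Step 5: prey: 42+16-15=43; pred: 12+5-3=14
Step 6: prey: 43+17-18=42; pred: 14+6-4=16
Step 7: prey: 42+16-20=38; pred: 16+6-4=18
Step 8: prey: 38+15-20=33; pred: 18+6-5=19
Step 9: prey: 33+13-18=28; pred: 19+6-5=20
Step 10: prey: 28+11-16=23; pred: 20+5-6=19
Step 11: prey: 23+9-13=19; pred: 19+4-5=18
Step 12: prey: 19+7-10=16; pred: 18+3-5=16
Max prey = 43 at step 5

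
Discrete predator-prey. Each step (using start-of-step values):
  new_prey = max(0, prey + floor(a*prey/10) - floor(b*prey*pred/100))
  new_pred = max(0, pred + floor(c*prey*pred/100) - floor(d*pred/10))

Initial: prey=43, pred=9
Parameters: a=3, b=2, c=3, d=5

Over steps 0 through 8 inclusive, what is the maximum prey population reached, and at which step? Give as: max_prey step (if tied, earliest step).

Answer: 48 1

Derivation:
Step 1: prey: 43+12-7=48; pred: 9+11-4=16
Step 2: prey: 48+14-15=47; pred: 16+23-8=31
Step 3: prey: 47+14-29=32; pred: 31+43-15=59
Step 4: prey: 32+9-37=4; pred: 59+56-29=86
Step 5: prey: 4+1-6=0; pred: 86+10-43=53
Step 6: prey: 0+0-0=0; pred: 53+0-26=27
Step 7: prey: 0+0-0=0; pred: 27+0-13=14
Step 8: prey: 0+0-0=0; pred: 14+0-7=7
Max prey = 48 at step 1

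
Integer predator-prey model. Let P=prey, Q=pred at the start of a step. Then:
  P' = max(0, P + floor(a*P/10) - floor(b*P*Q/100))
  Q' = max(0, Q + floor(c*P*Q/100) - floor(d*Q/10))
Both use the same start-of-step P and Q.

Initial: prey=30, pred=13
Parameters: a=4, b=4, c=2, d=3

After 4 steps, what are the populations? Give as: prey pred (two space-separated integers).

Answer: 6 20

Derivation:
Step 1: prey: 30+12-15=27; pred: 13+7-3=17
Step 2: prey: 27+10-18=19; pred: 17+9-5=21
Step 3: prey: 19+7-15=11; pred: 21+7-6=22
Step 4: prey: 11+4-9=6; pred: 22+4-6=20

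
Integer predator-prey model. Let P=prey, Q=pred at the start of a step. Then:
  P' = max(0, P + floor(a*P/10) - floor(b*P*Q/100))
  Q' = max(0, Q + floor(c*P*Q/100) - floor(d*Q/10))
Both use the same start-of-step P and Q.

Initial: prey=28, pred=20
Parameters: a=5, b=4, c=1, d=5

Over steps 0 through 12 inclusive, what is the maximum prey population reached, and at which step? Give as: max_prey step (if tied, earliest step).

Step 1: prey: 28+14-22=20; pred: 20+5-10=15
Step 2: prey: 20+10-12=18; pred: 15+3-7=11
Step 3: prey: 18+9-7=20; pred: 11+1-5=7
Step 4: prey: 20+10-5=25; pred: 7+1-3=5
Step 5: prey: 25+12-5=32; pred: 5+1-2=4
Step 6: prey: 32+16-5=43; pred: 4+1-2=3
Step 7: prey: 43+21-5=59; pred: 3+1-1=3
Step 8: prey: 59+29-7=81; pred: 3+1-1=3
Step 9: prey: 81+40-9=112; pred: 3+2-1=4
Step 10: prey: 112+56-17=151; pred: 4+4-2=6
Step 11: prey: 151+75-36=190; pred: 6+9-3=12
Step 12: prey: 190+95-91=194; pred: 12+22-6=28
Max prey = 194 at step 12

Answer: 194 12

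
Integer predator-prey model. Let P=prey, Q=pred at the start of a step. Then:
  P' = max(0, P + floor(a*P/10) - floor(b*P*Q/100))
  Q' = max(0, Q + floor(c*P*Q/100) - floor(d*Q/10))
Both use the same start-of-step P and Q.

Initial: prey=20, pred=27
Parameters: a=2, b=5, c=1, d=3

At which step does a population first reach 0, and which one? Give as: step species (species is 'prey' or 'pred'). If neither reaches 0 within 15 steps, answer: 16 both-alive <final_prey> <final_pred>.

Step 1: prey: 20+4-27=0; pred: 27+5-8=24
First extinction: prey at step 1

Answer: 1 prey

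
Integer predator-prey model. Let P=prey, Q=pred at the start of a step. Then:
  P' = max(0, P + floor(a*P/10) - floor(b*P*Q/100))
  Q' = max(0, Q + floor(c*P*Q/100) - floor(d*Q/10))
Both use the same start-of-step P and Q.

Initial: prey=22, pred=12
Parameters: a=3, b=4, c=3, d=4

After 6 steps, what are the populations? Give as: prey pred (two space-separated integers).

Answer: 2 7

Derivation:
Step 1: prey: 22+6-10=18; pred: 12+7-4=15
Step 2: prey: 18+5-10=13; pred: 15+8-6=17
Step 3: prey: 13+3-8=8; pred: 17+6-6=17
Step 4: prey: 8+2-5=5; pred: 17+4-6=15
Step 5: prey: 5+1-3=3; pred: 15+2-6=11
Step 6: prey: 3+0-1=2; pred: 11+0-4=7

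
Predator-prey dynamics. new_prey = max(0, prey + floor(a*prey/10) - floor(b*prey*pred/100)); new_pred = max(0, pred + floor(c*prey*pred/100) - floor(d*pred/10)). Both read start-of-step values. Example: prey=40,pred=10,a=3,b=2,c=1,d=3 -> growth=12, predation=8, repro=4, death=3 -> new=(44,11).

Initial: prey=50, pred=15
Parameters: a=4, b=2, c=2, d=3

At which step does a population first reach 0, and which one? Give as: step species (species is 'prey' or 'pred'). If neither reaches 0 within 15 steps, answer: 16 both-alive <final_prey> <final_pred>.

Answer: 4 prey

Derivation:
Step 1: prey: 50+20-15=55; pred: 15+15-4=26
Step 2: prey: 55+22-28=49; pred: 26+28-7=47
Step 3: prey: 49+19-46=22; pred: 47+46-14=79
Step 4: prey: 22+8-34=0; pred: 79+34-23=90
First extinction: prey at step 4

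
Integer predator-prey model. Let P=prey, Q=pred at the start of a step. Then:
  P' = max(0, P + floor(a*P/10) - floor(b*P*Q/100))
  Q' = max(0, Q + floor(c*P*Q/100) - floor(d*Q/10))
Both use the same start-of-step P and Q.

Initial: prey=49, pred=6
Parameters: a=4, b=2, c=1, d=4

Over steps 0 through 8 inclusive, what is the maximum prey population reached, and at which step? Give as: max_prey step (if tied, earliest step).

Answer: 131 5

Derivation:
Step 1: prey: 49+19-5=63; pred: 6+2-2=6
Step 2: prey: 63+25-7=81; pred: 6+3-2=7
Step 3: prey: 81+32-11=102; pred: 7+5-2=10
Step 4: prey: 102+40-20=122; pred: 10+10-4=16
Step 5: prey: 122+48-39=131; pred: 16+19-6=29
Step 6: prey: 131+52-75=108; pred: 29+37-11=55
Step 7: prey: 108+43-118=33; pred: 55+59-22=92
Step 8: prey: 33+13-60=0; pred: 92+30-36=86
Max prey = 131 at step 5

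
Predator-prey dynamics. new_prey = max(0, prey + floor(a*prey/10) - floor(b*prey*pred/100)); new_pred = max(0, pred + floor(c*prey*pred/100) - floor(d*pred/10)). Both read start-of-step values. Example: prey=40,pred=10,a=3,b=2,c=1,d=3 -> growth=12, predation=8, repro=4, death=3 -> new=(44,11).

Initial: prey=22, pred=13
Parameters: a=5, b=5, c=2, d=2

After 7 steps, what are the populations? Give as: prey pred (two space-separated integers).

Answer: 2 11

Derivation:
Step 1: prey: 22+11-14=19; pred: 13+5-2=16
Step 2: prey: 19+9-15=13; pred: 16+6-3=19
Step 3: prey: 13+6-12=7; pred: 19+4-3=20
Step 4: prey: 7+3-7=3; pred: 20+2-4=18
Step 5: prey: 3+1-2=2; pred: 18+1-3=16
Step 6: prey: 2+1-1=2; pred: 16+0-3=13
Step 7: prey: 2+1-1=2; pred: 13+0-2=11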